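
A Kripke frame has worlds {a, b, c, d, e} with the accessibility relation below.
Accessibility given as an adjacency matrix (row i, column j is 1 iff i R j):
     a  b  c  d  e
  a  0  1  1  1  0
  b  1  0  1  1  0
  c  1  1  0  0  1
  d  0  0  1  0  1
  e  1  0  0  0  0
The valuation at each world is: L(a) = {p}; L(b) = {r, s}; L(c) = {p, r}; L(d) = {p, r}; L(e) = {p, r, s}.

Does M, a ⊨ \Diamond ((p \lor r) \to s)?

Yes

Recall that \Diamond ψ holds at a world iff ψ holds at some accessible world.
At a: \Diamond ((p \lor r) \to s) requires (p \lor r) \to s at some successor in {b, c, d}.
  (p \lor r) \to s holds at b, so \Diamond ((p \lor r) \to s) is true at a.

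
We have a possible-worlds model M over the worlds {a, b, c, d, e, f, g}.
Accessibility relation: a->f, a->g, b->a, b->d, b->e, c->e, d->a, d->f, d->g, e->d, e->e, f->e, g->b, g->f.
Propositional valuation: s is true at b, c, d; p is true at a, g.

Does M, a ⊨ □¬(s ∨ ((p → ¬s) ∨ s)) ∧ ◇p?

Recall that □ψ holds at a world iff ψ holds at every accessible world, and ◇ψ holds iff ψ holds at some accessible world.
At a: □¬(s ∨ ((p → ¬s) ∨ s)) is false, ◇p is true, so □¬(s ∨ ((p → ¬s) ∨ s)) ∧ ◇p is false.
  At a: □¬(s ∨ ((p → ¬s) ∨ s)) requires ¬(s ∨ ((p → ¬s) ∨ s)) at every successor {f, g}.
    ¬(s ∨ ((p → ¬s) ∨ s)) fails at f, so □¬(s ∨ ((p → ¬s) ∨ s)) is false at a.
  At a: ◇p requires p at some successor in {f, g}.
    p holds at g, so ◇p is true at a.

No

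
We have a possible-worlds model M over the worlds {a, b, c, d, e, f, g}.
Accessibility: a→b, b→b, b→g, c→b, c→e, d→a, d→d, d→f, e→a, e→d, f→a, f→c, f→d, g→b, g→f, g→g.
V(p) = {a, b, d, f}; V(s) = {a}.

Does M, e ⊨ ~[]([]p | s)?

No

At e: []([]p | s) is true, so ~[]([]p | s) is false.
  At e: []([]p | s) requires []p | s at every successor {a, d}.
      At a: []p is true, s is true, so []p | s is true.
      At d: []p is true, s is false, so []p | s is true.
  So []([]p | s) is true at e.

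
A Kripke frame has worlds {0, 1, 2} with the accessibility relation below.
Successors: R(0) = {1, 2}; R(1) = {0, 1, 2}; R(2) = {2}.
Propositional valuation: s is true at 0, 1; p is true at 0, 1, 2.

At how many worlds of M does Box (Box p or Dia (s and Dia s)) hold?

Let φ = Box (Box p or Dia (s and Dia s)). Evaluate φ at each world:
  0 (successors {1, 2}): φ is true.
  1 (successors {0, 1, 2}): φ is true.
  2 (successors {2}): φ is true.
For instance, at 2:
  At 2: Box (Box p or Dia (s and Dia s)) requires Box p or Dia (s and Dia s) at every successor {2}.
      At 2: Box p is true, Dia (s and Dia s) is false, so Box p or Dia (s and Dia s) is true.
  So Box (Box p or Dia (s and Dia s)) is true at 2.
Satisfying worlds: {0, 1, 2}

3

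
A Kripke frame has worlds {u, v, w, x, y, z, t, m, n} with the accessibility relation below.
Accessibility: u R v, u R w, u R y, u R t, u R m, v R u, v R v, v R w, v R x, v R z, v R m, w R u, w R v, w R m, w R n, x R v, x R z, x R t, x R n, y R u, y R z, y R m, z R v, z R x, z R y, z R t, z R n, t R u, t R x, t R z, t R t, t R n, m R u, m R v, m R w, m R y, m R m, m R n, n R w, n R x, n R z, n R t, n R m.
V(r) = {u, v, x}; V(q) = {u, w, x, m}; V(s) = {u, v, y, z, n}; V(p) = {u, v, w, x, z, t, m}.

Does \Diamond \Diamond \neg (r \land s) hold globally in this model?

Yes

Recall that \Diamond ψ holds at a world iff ψ holds at some accessible world.
Let φ = \Diamond \Diamond \neg (r \land s). Evaluate φ at each world:
  u (successors {v, w, y, t, m}): φ is true.
  v (successors {u, v, w, x, z, m}): φ is true.
  w (successors {u, v, m, n}): φ is true.
  x (successors {v, z, t, n}): φ is true.
  y (successors {u, z, m}): φ is true.
  z (successors {v, x, y, t, n}): φ is true.
  t (successors {u, x, z, t, n}): φ is true.
  m (successors {u, v, w, y, m, n}): φ is true.
  n (successors {w, x, z, t, m}): φ is true.
For instance, at y:
  At y: \Diamond \Diamond \neg (r \land s) requires \Diamond \neg (r \land s) at some successor in {u, z, m}.
    \Diamond \neg (r \land s) holds at u, so \Diamond \Diamond \neg (r \land s) is true at y.
      At u: \Diamond \neg (r \land s) requires \neg (r \land s) at some successor in {v, w, y, t, m}.
        \neg (r \land s) holds at w, so \Diamond \neg (r \land s) is true at u.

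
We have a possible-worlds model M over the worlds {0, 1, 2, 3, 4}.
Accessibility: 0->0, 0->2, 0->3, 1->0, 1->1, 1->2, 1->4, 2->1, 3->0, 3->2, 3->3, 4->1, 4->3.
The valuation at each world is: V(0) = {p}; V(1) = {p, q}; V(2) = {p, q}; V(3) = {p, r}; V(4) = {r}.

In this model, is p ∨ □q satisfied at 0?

Recall that □ψ holds at a world iff ψ holds at every accessible world, and ◇ψ holds iff ψ holds at some accessible world.
At 0: p is true, □q is false, so p ∨ □q is true.
  At 0: □q requires q at every successor {0, 2, 3}.
    q fails at 0, so □q is false at 0.

Yes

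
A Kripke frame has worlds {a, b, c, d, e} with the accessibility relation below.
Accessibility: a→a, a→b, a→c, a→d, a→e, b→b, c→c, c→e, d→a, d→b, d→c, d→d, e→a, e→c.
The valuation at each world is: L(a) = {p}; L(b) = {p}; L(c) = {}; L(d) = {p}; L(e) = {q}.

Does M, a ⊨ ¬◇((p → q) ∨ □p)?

Recall that □ψ holds at a world iff ψ holds at every accessible world, and ◇ψ holds iff ψ holds at some accessible world.
At a: ◇((p → q) ∨ □p) is true, so ¬◇((p → q) ∨ □p) is false.
  At a: ◇((p → q) ∨ □p) requires (p → q) ∨ □p at some successor in {a, b, c, d, e}.
    (p → q) ∨ □p holds at b, so ◇((p → q) ∨ □p) is true at a.
      At b: p → q is false, □p is true, so (p → q) ∨ □p is true.

No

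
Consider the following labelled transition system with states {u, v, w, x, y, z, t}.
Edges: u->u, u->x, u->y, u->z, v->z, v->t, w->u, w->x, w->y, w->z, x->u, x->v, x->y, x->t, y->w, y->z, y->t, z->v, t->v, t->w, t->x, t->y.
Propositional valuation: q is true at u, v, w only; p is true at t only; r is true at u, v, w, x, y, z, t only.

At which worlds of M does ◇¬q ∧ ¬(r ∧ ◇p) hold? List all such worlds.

u, w, t

Let φ = ◇¬q ∧ ¬(r ∧ ◇p). Evaluate φ at each world:
  u (successors {u, x, y, z}): φ is true.
  v (successors {z, t}): φ is false.
  w (successors {u, x, y, z}): φ is true.
  x (successors {u, v, y, t}): φ is false.
  y (successors {w, z, t}): φ is false.
  z (successors {v}): φ is false.
  t (successors {v, w, x, y}): φ is true.
For instance, at v:
  At v: ◇¬q is true, ¬(r ∧ ◇p) is false, so ◇¬q ∧ ¬(r ∧ ◇p) is false.
    At v: ◇¬q requires ¬q at some successor in {z, t}.
      ¬q holds at z, so ◇¬q is true at v.
    At v: r ∧ ◇p is true, so ¬(r ∧ ◇p) is false.
      At v: r is true, ◇p is true, so r ∧ ◇p is true.
Satisfying worlds: {u, w, t}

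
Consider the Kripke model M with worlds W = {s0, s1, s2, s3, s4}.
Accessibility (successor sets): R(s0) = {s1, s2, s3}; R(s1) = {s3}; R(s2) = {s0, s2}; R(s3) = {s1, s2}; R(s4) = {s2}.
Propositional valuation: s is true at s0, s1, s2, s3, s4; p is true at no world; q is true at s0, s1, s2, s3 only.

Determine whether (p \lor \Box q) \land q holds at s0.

At s0: p \lor \Box q is true, q is true, so (p \lor \Box q) \land q is true.
  At s0: p is false, \Box q is true, so p \lor \Box q is true.
    At s0: \Box q requires q at every successor {s1, s2, s3}.
      At s1: q is true.
      At s2: q is true.
      At s3: q is true.
    So \Box q is true at s0.

Yes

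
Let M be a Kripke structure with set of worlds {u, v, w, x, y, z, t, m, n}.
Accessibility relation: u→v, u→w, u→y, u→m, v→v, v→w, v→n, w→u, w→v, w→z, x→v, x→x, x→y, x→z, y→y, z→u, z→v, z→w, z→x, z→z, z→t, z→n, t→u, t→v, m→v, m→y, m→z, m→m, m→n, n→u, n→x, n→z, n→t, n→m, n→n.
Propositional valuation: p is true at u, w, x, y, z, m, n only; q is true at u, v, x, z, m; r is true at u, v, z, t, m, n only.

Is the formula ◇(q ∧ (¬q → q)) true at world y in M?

No

At y: ◇(q ∧ (¬q → q)) requires q ∧ (¬q → q) at some successor in {y}.
  At y: q ∧ (¬q → q) is false.
So ◇(q ∧ (¬q → q)) is false at y.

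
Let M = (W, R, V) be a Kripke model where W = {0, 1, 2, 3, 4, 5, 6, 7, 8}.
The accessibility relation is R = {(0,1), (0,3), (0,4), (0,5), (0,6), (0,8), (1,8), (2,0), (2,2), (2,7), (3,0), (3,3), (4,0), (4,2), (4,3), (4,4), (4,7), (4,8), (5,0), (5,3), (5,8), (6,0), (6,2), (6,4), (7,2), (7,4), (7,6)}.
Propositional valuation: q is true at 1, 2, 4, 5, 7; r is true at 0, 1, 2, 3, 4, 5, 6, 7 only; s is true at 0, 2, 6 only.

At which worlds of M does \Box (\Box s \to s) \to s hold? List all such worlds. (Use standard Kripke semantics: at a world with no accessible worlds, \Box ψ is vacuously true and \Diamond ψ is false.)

0, 1, 2, 4, 5, 6

Let φ = \Box (\Box s \to s) \to s. Evaluate φ at each world:
  0 (successors {1, 3, 4, 5, 6, 8}): φ is true.
  1 (successors {8}): φ is true.
  2 (successors {0, 2, 7}): φ is true.
  3 (successors {0, 3}): φ is false.
  4 (successors {0, 2, 3, 4, 7, 8}): φ is true.
  5 (successors {0, 3, 8}): φ is true.
  6 (successors {0, 2, 4}): φ is true.
  7 (successors {2, 4, 6}): φ is false.
  8 (successors ∅): φ is false.
For instance, at 5:
  At 5: \Box (\Box s \to s) is false, s is false, so \Box (\Box s \to s) \to s is true.
    At 5: \Box (\Box s \to s) requires \Box s \to s at every successor {0, 3, 8}.
      \Box s \to s fails at 8, so \Box (\Box s \to s) is false at 5.
Satisfying worlds: {0, 1, 2, 4, 5, 6}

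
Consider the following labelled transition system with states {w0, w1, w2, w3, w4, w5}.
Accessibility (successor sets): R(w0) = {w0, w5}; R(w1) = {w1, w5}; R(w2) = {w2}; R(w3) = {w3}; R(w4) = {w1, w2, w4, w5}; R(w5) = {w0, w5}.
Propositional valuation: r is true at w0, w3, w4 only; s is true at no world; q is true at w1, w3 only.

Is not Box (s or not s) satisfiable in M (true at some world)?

No

Let φ = not Box (s or not s). Evaluate φ at each world:
  w0 (successors {w0, w5}): φ is false.
  w1 (successors {w1, w5}): φ is false.
  w2 (successors {w2}): φ is false.
  w3 (successors {w3}): φ is false.
  w4 (successors {w1, w2, w4, w5}): φ is false.
  w5 (successors {w0, w5}): φ is false.
For instance, at w4:
  At w4: Box (s or not s) is true, so not Box (s or not s) is false.
    At w4: Box (s or not s) requires s or not s at every successor {w1, w2, w4, w5}.
      At w1: s or not s is true.
      At w2: s or not s is true.
      At w4: s or not s is true.
      At w5: s or not s is true.
    So Box (s or not s) is true at w4.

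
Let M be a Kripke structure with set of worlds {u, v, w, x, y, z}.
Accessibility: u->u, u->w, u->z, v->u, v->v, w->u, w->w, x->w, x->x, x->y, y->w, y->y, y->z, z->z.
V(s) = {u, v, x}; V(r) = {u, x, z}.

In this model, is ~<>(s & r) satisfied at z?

At z: <>(s & r) is false, so ~<>(s & r) is true.
  At z: <>(s & r) requires s & r at some successor in {z}.
    At z: s & r is false.
  So <>(s & r) is false at z.

Yes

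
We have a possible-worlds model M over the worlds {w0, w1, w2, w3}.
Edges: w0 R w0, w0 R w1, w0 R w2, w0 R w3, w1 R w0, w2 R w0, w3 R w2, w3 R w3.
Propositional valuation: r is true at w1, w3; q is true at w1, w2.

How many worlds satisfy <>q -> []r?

2

Let φ = <>q -> []r. Evaluate φ at each world:
  w0 (successors {w0, w1, w2, w3}): φ is false.
  w1 (successors {w0}): φ is true.
  w2 (successors {w0}): φ is true.
  w3 (successors {w2, w3}): φ is false.
For instance, at w0:
  At w0: <>q is true, []r is false, so <>q -> []r is false.
    At w0: <>q requires q at some successor in {w0, w1, w2, w3}.
      q holds at w1, so <>q is true at w0.
    At w0: []r requires r at every successor {w0, w1, w2, w3}.
      r fails at w0, so []r is false at w0.
Satisfying worlds: {w1, w2}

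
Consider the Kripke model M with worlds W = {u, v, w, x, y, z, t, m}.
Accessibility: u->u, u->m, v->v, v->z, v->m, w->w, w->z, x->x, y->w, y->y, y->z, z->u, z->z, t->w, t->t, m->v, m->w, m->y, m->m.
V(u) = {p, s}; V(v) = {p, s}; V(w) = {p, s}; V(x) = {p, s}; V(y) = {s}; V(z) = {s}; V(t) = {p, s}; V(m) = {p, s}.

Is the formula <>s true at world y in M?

Yes

At y: <>s requires s at some successor in {w, y, z}.
  s holds at w, so <>s is true at y.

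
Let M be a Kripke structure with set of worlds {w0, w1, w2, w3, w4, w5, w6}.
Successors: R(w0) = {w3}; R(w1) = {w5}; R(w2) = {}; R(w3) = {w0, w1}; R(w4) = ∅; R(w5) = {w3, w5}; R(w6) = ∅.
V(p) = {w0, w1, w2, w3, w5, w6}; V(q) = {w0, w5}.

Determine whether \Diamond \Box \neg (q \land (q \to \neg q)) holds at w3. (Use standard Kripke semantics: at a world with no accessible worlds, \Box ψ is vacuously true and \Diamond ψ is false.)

Yes

At w3: \Diamond \Box \neg (q \land (q \to \neg q)) requires \Box \neg (q \land (q \to \neg q)) at some successor in {w0, w1}.
  \Box \neg (q \land (q \to \neg q)) holds at w0, so \Diamond \Box \neg (q \land (q \to \neg q)) is true at w3.
    At w0: \Box \neg (q \land (q \to \neg q)) requires \neg (q \land (q \to \neg q)) at every successor {w3}.
      At w3: \neg (q \land (q \to \neg q)) is true.
    So \Box \neg (q \land (q \to \neg q)) is true at w0.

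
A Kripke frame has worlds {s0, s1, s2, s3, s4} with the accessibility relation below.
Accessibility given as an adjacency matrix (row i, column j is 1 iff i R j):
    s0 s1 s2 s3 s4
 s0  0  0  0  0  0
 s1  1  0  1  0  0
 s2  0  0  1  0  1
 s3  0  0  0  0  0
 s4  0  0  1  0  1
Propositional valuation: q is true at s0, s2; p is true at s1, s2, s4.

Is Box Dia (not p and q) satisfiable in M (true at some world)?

Yes

Let φ = Box Dia (not p and q). Evaluate φ at each world:
  s0 (successors ∅): φ is true.
  s1 (successors {s0, s2}): φ is false.
  s2 (successors {s2, s4}): φ is false.
  s3 (successors ∅): φ is true.
  s4 (successors {s2, s4}): φ is false.
Detail at s0 (witness):
  At s0: no accessible worlds, so Box Dia (not p and q) holds vacuously.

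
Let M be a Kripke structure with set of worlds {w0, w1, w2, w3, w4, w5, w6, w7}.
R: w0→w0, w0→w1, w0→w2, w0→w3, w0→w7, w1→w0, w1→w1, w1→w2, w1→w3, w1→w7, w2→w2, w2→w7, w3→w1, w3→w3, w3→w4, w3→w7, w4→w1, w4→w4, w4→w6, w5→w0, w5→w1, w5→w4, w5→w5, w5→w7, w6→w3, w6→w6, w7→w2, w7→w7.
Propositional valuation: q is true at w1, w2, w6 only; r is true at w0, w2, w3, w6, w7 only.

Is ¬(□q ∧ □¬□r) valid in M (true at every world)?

Recall that □ψ holds at a world iff ψ holds at every accessible world, and ◇ψ holds iff ψ holds at some accessible world.
Let φ = ¬(□q ∧ □¬□r). Evaluate φ at each world:
  w0 (successors {w0, w1, w2, w3, w7}): φ is true.
  w1 (successors {w0, w1, w2, w3, w7}): φ is true.
  w2 (successors {w2, w7}): φ is true.
  w3 (successors {w1, w3, w4, w7}): φ is true.
  w4 (successors {w1, w4, w6}): φ is true.
  w5 (successors {w0, w1, w4, w5, w7}): φ is true.
  w6 (successors {w3, w6}): φ is true.
  w7 (successors {w2, w7}): φ is true.
For instance, at w6:
  At w6: □q ∧ □¬□r is false, so ¬(□q ∧ □¬□r) is true.
    At w6: □q is false, □¬□r is false, so □q ∧ □¬□r is false.
      At w6: □q requires q at every successor {w3, w6}.
        q fails at w3, so □q is false at w6.
      At w6: □¬□r requires ¬□r at every successor {w3, w6}.
        ¬□r fails at w6, so □¬□r is false at w6.

Yes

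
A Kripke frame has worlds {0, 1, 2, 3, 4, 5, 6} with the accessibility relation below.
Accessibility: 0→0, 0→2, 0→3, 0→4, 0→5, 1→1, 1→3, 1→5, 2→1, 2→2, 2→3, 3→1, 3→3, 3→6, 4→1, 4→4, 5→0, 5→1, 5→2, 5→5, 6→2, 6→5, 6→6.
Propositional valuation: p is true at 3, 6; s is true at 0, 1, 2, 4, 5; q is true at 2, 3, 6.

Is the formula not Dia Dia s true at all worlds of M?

Let φ = not Dia Dia s. Evaluate φ at each world:
  0 (successors {0, 2, 3, 4, 5}): φ is false.
  1 (successors {1, 3, 5}): φ is false.
  2 (successors {1, 2, 3}): φ is false.
  3 (successors {1, 3, 6}): φ is false.
  4 (successors {1, 4}): φ is false.
  5 (successors {0, 1, 2, 5}): φ is false.
  6 (successors {2, 5, 6}): φ is false.
Detail at 0 (counterexample):
  At 0: Dia Dia s is true, so not Dia Dia s is false.
    At 0: Dia Dia s requires Dia s at some successor in {0, 2, 3, 4, 5}.
      Dia s holds at 0, so Dia Dia s is true at 0.

No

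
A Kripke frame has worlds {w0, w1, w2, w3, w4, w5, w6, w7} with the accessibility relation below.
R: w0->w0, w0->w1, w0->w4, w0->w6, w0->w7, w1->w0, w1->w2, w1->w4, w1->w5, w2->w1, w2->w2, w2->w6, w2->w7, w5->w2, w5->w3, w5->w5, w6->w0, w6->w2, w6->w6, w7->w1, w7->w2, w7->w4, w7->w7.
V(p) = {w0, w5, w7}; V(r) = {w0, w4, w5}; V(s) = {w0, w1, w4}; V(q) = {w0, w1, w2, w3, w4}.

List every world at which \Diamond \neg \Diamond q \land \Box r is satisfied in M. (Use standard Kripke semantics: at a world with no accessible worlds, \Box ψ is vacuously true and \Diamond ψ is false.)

none

Let φ = \Diamond \neg \Diamond q \land \Box r. Evaluate φ at each world:
  w0 (successors {w0, w1, w4, w6, w7}): φ is false.
  w1 (successors {w0, w2, w4, w5}): φ is false.
  w2 (successors {w1, w2, w6, w7}): φ is false.
  w3 (successors ∅): φ is false.
  w4 (successors ∅): φ is false.
  w5 (successors {w2, w3, w5}): φ is false.
  w6 (successors {w0, w2, w6}): φ is false.
  w7 (successors {w1, w2, w4, w7}): φ is false.
For instance, at w7:
  At w7: \Diamond \neg \Diamond q is true, \Box r is false, so \Diamond \neg \Diamond q \land \Box r is false.
    At w7: \Diamond \neg \Diamond q requires \neg \Diamond q at some successor in {w1, w2, w4, w7}.
      \neg \Diamond q holds at w4, so \Diamond \neg \Diamond q is true at w7.
    At w7: \Box r requires r at every successor {w1, w2, w4, w7}.
      r fails at w1, so \Box r is false at w7.
Satisfying worlds: none.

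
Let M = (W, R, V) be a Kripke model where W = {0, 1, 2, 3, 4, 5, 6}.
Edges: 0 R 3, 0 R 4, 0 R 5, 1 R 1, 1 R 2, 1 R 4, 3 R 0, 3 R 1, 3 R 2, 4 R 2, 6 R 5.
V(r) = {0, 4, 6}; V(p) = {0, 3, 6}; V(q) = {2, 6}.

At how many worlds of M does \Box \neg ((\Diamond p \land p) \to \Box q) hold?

2

Recall that \Box ψ holds at a world iff ψ holds at every accessible world, and \Diamond ψ holds iff ψ holds at some accessible world.
Let φ = \Box \neg ((\Diamond p \land p) \to \Box q). Evaluate φ at each world:
  0 (successors {3, 4, 5}): φ is false.
  1 (successors {1, 2, 4}): φ is false.
  2 (successors ∅): φ is true.
  3 (successors {0, 1, 2}): φ is false.
  4 (successors {2}): φ is false.
  5 (successors ∅): φ is true.
  6 (successors {5}): φ is false.
For instance, at 3:
  At 3: \Box \neg ((\Diamond p \land p) \to \Box q) requires \neg ((\Diamond p \land p) \to \Box q) at every successor {0, 1, 2}.
    \neg ((\Diamond p \land p) \to \Box q) fails at 1, so \Box \neg ((\Diamond p \land p) \to \Box q) is false at 3.
      At 1: (\Diamond p \land p) \to \Box q is true, so \neg ((\Diamond p \land p) \to \Box q) is false.
Satisfying worlds: {2, 5}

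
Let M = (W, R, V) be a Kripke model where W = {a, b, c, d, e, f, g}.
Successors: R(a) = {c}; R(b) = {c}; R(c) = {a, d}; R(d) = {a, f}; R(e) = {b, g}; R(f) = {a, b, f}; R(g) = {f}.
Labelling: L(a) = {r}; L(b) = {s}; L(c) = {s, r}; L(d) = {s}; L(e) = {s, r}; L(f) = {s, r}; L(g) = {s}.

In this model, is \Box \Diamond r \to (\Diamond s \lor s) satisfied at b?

At b: \Box \Diamond r is true, \Diamond s \lor s is true, so \Box \Diamond r \to (\Diamond s \lor s) is true.
  At b: \Box \Diamond r requires \Diamond r at every successor {c}.
      At c: \Diamond r requires r at some successor in {a, d}.
        r holds at a, so \Diamond r is true at c.
  So \Box \Diamond r is true at b.
  At b: \Diamond s is true, s is true, so \Diamond s \lor s is true.
    At b: \Diamond s requires s at some successor in {c}.
      s holds at c, so \Diamond s is true at b.

Yes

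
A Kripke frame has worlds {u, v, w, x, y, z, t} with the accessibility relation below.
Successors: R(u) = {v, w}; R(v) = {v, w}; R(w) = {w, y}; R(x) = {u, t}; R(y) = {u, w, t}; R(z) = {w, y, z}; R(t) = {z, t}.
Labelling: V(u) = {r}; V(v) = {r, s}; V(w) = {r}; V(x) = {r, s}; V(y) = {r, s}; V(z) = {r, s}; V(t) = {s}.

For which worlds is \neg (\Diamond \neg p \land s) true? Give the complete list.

u, w

Recall that \Diamond ψ holds at a world iff ψ holds at some accessible world.
Let φ = \neg (\Diamond \neg p \land s). Evaluate φ at each world:
  u (successors {v, w}): φ is true.
  v (successors {v, w}): φ is false.
  w (successors {w, y}): φ is true.
  x (successors {u, t}): φ is false.
  y (successors {u, w, t}): φ is false.
  z (successors {w, y, z}): φ is false.
  t (successors {z, t}): φ is false.
For instance, at z:
  At z: \Diamond \neg p \land s is true, so \neg (\Diamond \neg p \land s) is false.
    At z: \Diamond \neg p is true, s is true, so \Diamond \neg p \land s is true.
      At z: \Diamond \neg p requires \neg p at some successor in {w, y, z}.
        \neg p holds at w, so \Diamond \neg p is true at z.
Satisfying worlds: {u, w}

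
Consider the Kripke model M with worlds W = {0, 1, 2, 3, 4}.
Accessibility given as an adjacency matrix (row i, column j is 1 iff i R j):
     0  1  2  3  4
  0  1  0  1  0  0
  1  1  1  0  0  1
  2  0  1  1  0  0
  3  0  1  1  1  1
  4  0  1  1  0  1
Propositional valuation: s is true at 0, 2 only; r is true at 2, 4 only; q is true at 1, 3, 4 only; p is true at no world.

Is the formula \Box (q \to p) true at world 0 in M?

Recall that \Box ψ holds at a world iff ψ holds at every accessible world, and \Diamond ψ holds iff ψ holds at some accessible world.
At 0: \Box (q \to p) requires q \to p at every successor {0, 2}.
  At 0: q \to p is true.
  At 2: q \to p is true.
So \Box (q \to p) is true at 0.

Yes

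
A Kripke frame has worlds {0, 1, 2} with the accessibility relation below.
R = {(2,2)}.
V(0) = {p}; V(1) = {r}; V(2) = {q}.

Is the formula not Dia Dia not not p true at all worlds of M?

Yes

Let φ = not Dia Dia not not p. Evaluate φ at each world:
  0 (successors ∅): φ is true.
  1 (successors ∅): φ is true.
  2 (successors {2}): φ is true.
For instance, at 2:
  At 2: Dia Dia not not p is false, so not Dia Dia not not p is true.
    At 2: Dia Dia not not p requires Dia not not p at some successor in {2}.
      At 2: Dia not not p is false.
    So Dia Dia not not p is false at 2.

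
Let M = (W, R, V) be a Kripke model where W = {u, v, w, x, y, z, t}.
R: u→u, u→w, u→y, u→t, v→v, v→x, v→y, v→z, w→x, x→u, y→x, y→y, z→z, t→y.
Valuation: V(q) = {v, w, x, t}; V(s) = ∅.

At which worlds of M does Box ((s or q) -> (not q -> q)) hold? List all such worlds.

u, v, w, x, y, z, t

Let φ = Box ((s or q) -> (not q -> q)). Evaluate φ at each world:
  u (successors {u, w, y, t}): φ is true.
  v (successors {v, x, y, z}): φ is true.
  w (successors {x}): φ is true.
  x (successors {u}): φ is true.
  y (successors {x, y}): φ is true.
  z (successors {z}): φ is true.
  t (successors {y}): φ is true.
For instance, at t:
  At t: Box ((s or q) -> (not q -> q)) requires (s or q) -> (not q -> q) at every successor {y}.
    At y: (s or q) -> (not q -> q) is true.
  So Box ((s or q) -> (not q -> q)) is true at t.
Satisfying worlds: {u, v, w, x, y, z, t}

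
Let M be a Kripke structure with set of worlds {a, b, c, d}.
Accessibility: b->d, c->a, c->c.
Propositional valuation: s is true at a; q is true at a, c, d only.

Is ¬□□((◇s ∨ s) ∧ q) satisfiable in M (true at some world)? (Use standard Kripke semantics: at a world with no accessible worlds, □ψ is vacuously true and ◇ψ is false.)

Let φ = ¬□□((◇s ∨ s) ∧ q). Evaluate φ at each world:
  a (successors ∅): φ is false.
  b (successors {d}): φ is false.
  c (successors {a, c}): φ is false.
  d (successors ∅): φ is false.
For instance, at c:
  At c: □□((◇s ∨ s) ∧ q) is true, so ¬□□((◇s ∨ s) ∧ q) is false.
    At c: □□((◇s ∨ s) ∧ q) requires □((◇s ∨ s) ∧ q) at every successor {a, c}.
      At a: □((◇s ∨ s) ∧ q) is true.
      At c: □((◇s ∨ s) ∧ q) is true.
    So □□((◇s ∨ s) ∧ q) is true at c.

No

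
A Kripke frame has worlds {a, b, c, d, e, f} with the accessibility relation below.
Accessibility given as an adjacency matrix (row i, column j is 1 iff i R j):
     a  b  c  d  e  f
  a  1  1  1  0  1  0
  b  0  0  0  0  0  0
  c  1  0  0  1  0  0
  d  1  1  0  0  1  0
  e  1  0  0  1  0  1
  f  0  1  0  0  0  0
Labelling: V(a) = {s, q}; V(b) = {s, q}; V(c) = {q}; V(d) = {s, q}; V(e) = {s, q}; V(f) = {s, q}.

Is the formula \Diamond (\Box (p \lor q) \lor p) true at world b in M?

No

Recall that \Box ψ holds at a world iff ψ holds at every accessible world, and \Diamond ψ holds iff ψ holds at some accessible world.
At b: no accessible worlds, so \Diamond (\Box (p \lor q) \lor p) is false.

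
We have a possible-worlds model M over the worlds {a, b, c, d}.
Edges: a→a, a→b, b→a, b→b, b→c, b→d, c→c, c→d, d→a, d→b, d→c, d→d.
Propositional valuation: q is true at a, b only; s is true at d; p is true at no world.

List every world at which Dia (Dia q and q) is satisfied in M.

Recall that Dia ψ holds at a world iff ψ holds at some accessible world.
Let φ = Dia (Dia q and q). Evaluate φ at each world:
  a (successors {a, b}): φ is true.
  b (successors {a, b, c, d}): φ is true.
  c (successors {c, d}): φ is false.
  d (successors {a, b, c, d}): φ is true.
For instance, at a:
  At a: Dia (Dia q and q) requires Dia q and q at some successor in {a, b}.
    Dia q and q holds at a, so Dia (Dia q and q) is true at a.
      At a: Dia q is true, q is true, so Dia q and q is true.
Satisfying worlds: {a, b, d}

a, b, d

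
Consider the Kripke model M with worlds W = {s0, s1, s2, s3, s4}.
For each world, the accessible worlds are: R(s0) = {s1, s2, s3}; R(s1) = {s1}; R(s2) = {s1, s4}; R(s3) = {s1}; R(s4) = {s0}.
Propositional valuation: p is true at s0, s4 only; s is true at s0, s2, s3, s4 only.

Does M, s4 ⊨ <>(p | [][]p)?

At s4: <>(p | [][]p) requires p | [][]p at some successor in {s0}.
  p | [][]p holds at s0, so <>(p | [][]p) is true at s4.
    At s0: p is true, [][]p is false, so p | [][]p is true.
      At s0: [][]p requires []p at every successor {s1, s2, s3}.
        []p fails at s1, so [][]p is false at s0.

Yes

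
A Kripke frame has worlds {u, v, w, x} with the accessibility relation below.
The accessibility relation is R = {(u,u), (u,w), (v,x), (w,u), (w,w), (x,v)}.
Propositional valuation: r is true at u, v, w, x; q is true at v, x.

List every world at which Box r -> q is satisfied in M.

v, x

Recall that Box ψ holds at a world iff ψ holds at every accessible world, and Dia ψ holds iff ψ holds at some accessible world.
Let φ = Box r -> q. Evaluate φ at each world:
  u (successors {u, w}): φ is false.
  v (successors {x}): φ is true.
  w (successors {u, w}): φ is false.
  x (successors {v}): φ is true.
For instance, at x:
  At x: Box r is true, q is true, so Box r -> q is true.
    At x: Box r requires r at every successor {v}.
      At v: r is true.
    So Box r is true at x.
Satisfying worlds: {v, x}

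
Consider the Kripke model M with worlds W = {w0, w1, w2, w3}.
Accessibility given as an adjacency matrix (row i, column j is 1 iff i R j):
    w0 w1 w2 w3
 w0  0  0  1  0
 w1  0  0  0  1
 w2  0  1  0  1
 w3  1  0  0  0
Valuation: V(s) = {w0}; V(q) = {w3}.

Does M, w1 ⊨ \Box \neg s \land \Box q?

Yes

At w1: \Box \neg s is true, \Box q is true, so \Box \neg s \land \Box q is true.
  At w1: \Box \neg s requires \neg s at every successor {w3}.
    At w3: \neg s is true.
  So \Box \neg s is true at w1.
  At w1: \Box q requires q at every successor {w3}.
    At w3: q is true.
  So \Box q is true at w1.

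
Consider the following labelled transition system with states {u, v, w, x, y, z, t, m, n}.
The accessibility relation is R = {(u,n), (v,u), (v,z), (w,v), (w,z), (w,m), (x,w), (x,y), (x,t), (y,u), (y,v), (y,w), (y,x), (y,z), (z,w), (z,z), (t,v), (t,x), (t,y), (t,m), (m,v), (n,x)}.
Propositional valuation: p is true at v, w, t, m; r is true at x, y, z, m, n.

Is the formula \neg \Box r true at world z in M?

At z: \Box r is false, so \neg \Box r is true.
  At z: \Box r requires r at every successor {w, z}.
    r fails at w, so \Box r is false at z.

Yes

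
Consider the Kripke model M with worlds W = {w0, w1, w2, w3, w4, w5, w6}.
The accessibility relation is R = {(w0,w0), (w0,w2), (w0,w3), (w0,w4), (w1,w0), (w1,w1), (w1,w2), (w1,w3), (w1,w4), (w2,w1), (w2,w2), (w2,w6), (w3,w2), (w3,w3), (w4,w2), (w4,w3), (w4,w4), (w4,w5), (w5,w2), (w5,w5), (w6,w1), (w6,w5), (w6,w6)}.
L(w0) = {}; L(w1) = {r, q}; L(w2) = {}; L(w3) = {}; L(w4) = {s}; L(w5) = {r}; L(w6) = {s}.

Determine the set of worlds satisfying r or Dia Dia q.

w0, w1, w2, w3, w4, w5, w6

Recall that Dia ψ holds at a world iff ψ holds at some accessible world.
Let φ = r or Dia Dia q. Evaluate φ at each world:
  w0 (successors {w0, w2, w3, w4}): φ is true.
  w1 (successors {w0, w1, w2, w3, w4}): φ is true.
  w2 (successors {w1, w2, w6}): φ is true.
  w3 (successors {w2, w3}): φ is true.
  w4 (successors {w2, w3, w4, w5}): φ is true.
  w5 (successors {w2, w5}): φ is true.
  w6 (successors {w1, w5, w6}): φ is true.
For instance, at w6:
  At w6: r is false, Dia Dia q is true, so r or Dia Dia q is true.
    At w6: Dia Dia q requires Dia q at some successor in {w1, w5, w6}.
      Dia q holds at w1, so Dia Dia q is true at w6.
Satisfying worlds: {w0, w1, w2, w3, w4, w5, w6}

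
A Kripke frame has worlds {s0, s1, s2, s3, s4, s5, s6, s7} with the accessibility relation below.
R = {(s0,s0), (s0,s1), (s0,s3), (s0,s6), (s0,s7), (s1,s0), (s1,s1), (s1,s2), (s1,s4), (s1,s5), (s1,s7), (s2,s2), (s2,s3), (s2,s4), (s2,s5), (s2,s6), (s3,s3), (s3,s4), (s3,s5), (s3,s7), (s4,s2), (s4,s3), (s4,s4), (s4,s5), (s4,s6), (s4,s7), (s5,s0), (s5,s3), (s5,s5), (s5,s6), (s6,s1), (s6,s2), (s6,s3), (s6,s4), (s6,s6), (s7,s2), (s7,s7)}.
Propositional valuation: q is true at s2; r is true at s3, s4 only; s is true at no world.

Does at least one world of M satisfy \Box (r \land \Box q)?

No

Let φ = \Box (r \land \Box q). Evaluate φ at each world:
  s0 (successors {s0, s1, s3, s6, s7}): φ is false.
  s1 (successors {s0, s1, s2, s4, s5, s7}): φ is false.
  s2 (successors {s2, s3, s4, s5, s6}): φ is false.
  s3 (successors {s3, s4, s5, s7}): φ is false.
  s4 (successors {s2, s3, s4, s5, s6, s7}): φ is false.
  s5 (successors {s0, s3, s5, s6}): φ is false.
  s6 (successors {s1, s2, s3, s4, s6}): φ is false.
  s7 (successors {s2, s7}): φ is false.
For instance, at s5:
  At s5: \Box (r \land \Box q) requires r \land \Box q at every successor {s0, s3, s5, s6}.
    r \land \Box q fails at s0, so \Box (r \land \Box q) is false at s5.
      At s0: r is false, \Box q is false, so r \land \Box q is false.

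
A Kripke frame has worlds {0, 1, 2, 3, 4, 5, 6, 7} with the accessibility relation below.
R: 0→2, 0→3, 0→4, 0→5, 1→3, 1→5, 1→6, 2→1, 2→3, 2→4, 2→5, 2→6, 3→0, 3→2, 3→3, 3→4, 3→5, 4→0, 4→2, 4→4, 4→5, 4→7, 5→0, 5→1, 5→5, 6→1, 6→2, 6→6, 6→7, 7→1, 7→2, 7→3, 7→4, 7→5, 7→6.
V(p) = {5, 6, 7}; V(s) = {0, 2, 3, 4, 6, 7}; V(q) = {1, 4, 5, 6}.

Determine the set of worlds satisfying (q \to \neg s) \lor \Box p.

0, 1, 2, 3, 5, 7

Recall that \Box ψ holds at a world iff ψ holds at every accessible world, and \Diamond ψ holds iff ψ holds at some accessible world.
Let φ = (q \to \neg s) \lor \Box p. Evaluate φ at each world:
  0 (successors {2, 3, 4, 5}): φ is true.
  1 (successors {3, 5, 6}): φ is true.
  2 (successors {1, 3, 4, 5, 6}): φ is true.
  3 (successors {0, 2, 3, 4, 5}): φ is true.
  4 (successors {0, 2, 4, 5, 7}): φ is false.
  5 (successors {0, 1, 5}): φ is true.
  6 (successors {1, 2, 6, 7}): φ is false.
  7 (successors {1, 2, 3, 4, 5, 6}): φ is true.
For instance, at 6:
  At 6: q \to \neg s is false, \Box p is false, so (q \to \neg s) \lor \Box p is false.
    At 6: \Box p requires p at every successor {1, 2, 6, 7}.
      p fails at 1, so \Box p is false at 6.
Satisfying worlds: {0, 1, 2, 3, 5, 7}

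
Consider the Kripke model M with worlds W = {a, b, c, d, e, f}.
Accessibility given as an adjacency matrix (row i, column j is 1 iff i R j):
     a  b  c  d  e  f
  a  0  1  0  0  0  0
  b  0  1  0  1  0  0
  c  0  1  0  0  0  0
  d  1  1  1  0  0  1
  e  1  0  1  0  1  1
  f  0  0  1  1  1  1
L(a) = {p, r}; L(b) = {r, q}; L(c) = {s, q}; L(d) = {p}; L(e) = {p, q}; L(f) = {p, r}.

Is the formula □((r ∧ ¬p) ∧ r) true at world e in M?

At e: □((r ∧ ¬p) ∧ r) requires (r ∧ ¬p) ∧ r at every successor {a, c, e, f}.
  (r ∧ ¬p) ∧ r fails at a, so □((r ∧ ¬p) ∧ r) is false at e.

No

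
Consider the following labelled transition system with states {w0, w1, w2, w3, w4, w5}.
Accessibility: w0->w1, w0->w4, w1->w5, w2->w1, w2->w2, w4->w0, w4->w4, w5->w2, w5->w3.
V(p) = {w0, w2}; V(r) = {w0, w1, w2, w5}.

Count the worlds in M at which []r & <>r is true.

Let φ = []r & <>r. Evaluate φ at each world:
  w0 (successors {w1, w4}): φ is false.
  w1 (successors {w5}): φ is true.
  w2 (successors {w1, w2}): φ is true.
  w3 (successors ∅): φ is false.
  w4 (successors {w0, w4}): φ is false.
  w5 (successors {w2, w3}): φ is false.
For instance, at w4:
  At w4: []r is false, <>r is true, so []r & <>r is false.
    At w4: []r requires r at every successor {w0, w4}.
      r fails at w4, so []r is false at w4.
    At w4: <>r requires r at some successor in {w0, w4}.
      r holds at w0, so <>r is true at w4.
Satisfying worlds: {w1, w2}

2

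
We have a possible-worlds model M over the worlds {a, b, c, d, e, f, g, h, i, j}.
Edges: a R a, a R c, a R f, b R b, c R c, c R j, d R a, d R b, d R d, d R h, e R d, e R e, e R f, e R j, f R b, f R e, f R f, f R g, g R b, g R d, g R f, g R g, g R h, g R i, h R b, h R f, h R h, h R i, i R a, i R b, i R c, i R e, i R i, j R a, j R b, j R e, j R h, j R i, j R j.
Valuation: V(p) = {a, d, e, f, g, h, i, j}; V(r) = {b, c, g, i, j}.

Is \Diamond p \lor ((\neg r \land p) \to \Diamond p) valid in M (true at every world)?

Let φ = \Diamond p \lor ((\neg r \land p) \to \Diamond p). Evaluate φ at each world:
  a (successors {a, c, f}): φ is true.
  b (successors {b}): φ is true.
  c (successors {c, j}): φ is true.
  d (successors {a, b, d, h}): φ is true.
  e (successors {d, e, f, j}): φ is true.
  f (successors {b, e, f, g}): φ is true.
  g (successors {b, d, f, g, h, i}): φ is true.
  h (successors {b, f, h, i}): φ is true.
  i (successors {a, b, c, e, i}): φ is true.
  j (successors {a, b, e, h, i, j}): φ is true.
For instance, at j:
  At j: \Diamond p is true, (\neg r \land p) \to \Diamond p is true, so \Diamond p \lor ((\neg r \land p) \to \Diamond p) is true.
    At j: \Diamond p requires p at some successor in {a, b, e, h, i, j}.
      p holds at a, so \Diamond p is true at j.
    At j: \neg r \land p is false, \Diamond p is true, so (\neg r \land p) \to \Diamond p is true.
      At j: \Diamond p requires p at some successor in {a, b, e, h, i, j}.
        p holds at a, so \Diamond p is true at j.

Yes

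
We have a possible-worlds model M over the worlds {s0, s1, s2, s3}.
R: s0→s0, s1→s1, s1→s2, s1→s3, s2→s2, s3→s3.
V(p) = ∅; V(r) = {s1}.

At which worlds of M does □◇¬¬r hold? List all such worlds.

none

Let φ = □◇¬¬r. Evaluate φ at each world:
  s0 (successors {s0}): φ is false.
  s1 (successors {s1, s2, s3}): φ is false.
  s2 (successors {s2}): φ is false.
  s3 (successors {s3}): φ is false.
For instance, at s3:
  At s3: □◇¬¬r requires ◇¬¬r at every successor {s3}.
    ◇¬¬r fails at s3, so □◇¬¬r is false at s3.
      At s3: ◇¬¬r requires ¬¬r at some successor in {s3}.
        At s3: ¬¬r is false.
      So ◇¬¬r is false at s3.
Satisfying worlds: none.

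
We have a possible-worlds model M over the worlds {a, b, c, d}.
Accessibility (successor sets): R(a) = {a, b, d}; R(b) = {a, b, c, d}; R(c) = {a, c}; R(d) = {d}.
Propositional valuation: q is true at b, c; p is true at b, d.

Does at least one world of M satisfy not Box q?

Let φ = not Box q. Evaluate φ at each world:
  a (successors {a, b, d}): φ is true.
  b (successors {a, b, c, d}): φ is true.
  c (successors {a, c}): φ is true.
  d (successors {d}): φ is true.
Detail at a (witness):
  At a: Box q is false, so not Box q is true.
    At a: Box q requires q at every successor {a, b, d}.
      q fails at a, so Box q is false at a.

Yes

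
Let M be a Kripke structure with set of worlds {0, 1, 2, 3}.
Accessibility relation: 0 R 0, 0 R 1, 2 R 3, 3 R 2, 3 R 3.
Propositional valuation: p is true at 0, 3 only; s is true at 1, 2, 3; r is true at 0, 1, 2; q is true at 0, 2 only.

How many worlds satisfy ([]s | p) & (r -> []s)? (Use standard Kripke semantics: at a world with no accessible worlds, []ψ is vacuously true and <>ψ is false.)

Let φ = ([]s | p) & (r -> []s). Evaluate φ at each world:
  0 (successors {0, 1}): φ is false.
  1 (successors ∅): φ is true.
  2 (successors {3}): φ is true.
  3 (successors {2, 3}): φ is true.
For instance, at 2:
  At 2: []s | p is true, r -> []s is true, so ([]s | p) & (r -> []s) is true.
    At 2: []s is true, p is false, so []s | p is true.
      At 2: []s requires s at every successor {3}.
        At 3: s is true.
      So []s is true at 2.
    At 2: r is true, []s is true, so r -> []s is true.
      At 2: []s requires s at every successor {3}.
        At 3: s is true.
      So []s is true at 2.
Satisfying worlds: {1, 2, 3}

3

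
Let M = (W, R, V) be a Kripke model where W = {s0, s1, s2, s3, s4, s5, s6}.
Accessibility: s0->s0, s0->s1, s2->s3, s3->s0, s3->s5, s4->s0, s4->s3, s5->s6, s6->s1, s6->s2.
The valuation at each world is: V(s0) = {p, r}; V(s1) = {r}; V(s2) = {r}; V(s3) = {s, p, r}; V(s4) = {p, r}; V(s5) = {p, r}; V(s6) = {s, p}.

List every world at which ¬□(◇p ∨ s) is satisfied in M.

s0, s6

Recall that □ψ holds at a world iff ψ holds at every accessible world, and ◇ψ holds iff ψ holds at some accessible world.
Let φ = ¬□(◇p ∨ s). Evaluate φ at each world:
  s0 (successors {s0, s1}): φ is true.
  s1 (successors ∅): φ is false.
  s2 (successors {s3}): φ is false.
  s3 (successors {s0, s5}): φ is false.
  s4 (successors {s0, s3}): φ is false.
  s5 (successors {s6}): φ is false.
  s6 (successors {s1, s2}): φ is true.
For instance, at s0:
  At s0: □(◇p ∨ s) is false, so ¬□(◇p ∨ s) is true.
    At s0: □(◇p ∨ s) requires ◇p ∨ s at every successor {s0, s1}.
      ◇p ∨ s fails at s1, so □(◇p ∨ s) is false at s0.
Satisfying worlds: {s0, s6}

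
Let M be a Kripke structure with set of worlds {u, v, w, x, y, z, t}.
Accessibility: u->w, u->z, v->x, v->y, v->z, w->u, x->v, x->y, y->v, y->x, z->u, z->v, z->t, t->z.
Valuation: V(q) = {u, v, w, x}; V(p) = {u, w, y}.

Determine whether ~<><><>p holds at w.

Recall that <>ψ holds at a world iff ψ holds at some accessible world.
At w: <><><>p is true, so ~<><><>p is false.
  At w: <><><>p requires <><>p at some successor in {u}.
    <><>p holds at u, so <><><>p is true at w.
      At u: <><>p requires <>p at some successor in {w, z}.
        <>p holds at w, so <><>p is true at u.

No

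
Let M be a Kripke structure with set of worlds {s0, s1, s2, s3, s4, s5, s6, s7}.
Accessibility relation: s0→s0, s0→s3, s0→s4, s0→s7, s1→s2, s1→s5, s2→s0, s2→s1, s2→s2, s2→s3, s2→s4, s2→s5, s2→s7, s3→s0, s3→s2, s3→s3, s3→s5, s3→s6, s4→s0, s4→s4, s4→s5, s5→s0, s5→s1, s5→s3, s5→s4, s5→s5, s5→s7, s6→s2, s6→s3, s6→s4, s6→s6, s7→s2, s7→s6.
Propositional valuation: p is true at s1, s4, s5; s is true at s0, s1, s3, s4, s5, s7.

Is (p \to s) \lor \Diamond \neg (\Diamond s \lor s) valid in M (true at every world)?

Yes

Let φ = (p \to s) \lor \Diamond \neg (\Diamond s \lor s). Evaluate φ at each world:
  s0 (successors {s0, s3, s4, s7}): φ is true.
  s1 (successors {s2, s5}): φ is true.
  s2 (successors {s0, s1, s2, s3, s4, s5, s7}): φ is true.
  s3 (successors {s0, s2, s3, s5, s6}): φ is true.
  s4 (successors {s0, s4, s5}): φ is true.
  s5 (successors {s0, s1, s3, s4, s5, s7}): φ is true.
  s6 (successors {s2, s3, s4, s6}): φ is true.
  s7 (successors {s2, s6}): φ is true.
For instance, at s5:
  At s5: p \to s is true, \Diamond \neg (\Diamond s \lor s) is false, so (p \to s) \lor \Diamond \neg (\Diamond s \lor s) is true.
    At s5: \Diamond \neg (\Diamond s \lor s) requires \neg (\Diamond s \lor s) at some successor in {s0, s1, s3, s4, s5, s7}.
      At s0: \neg (\Diamond s \lor s) is false.
      At s1: \neg (\Diamond s \lor s) is false.
      At s3: \neg (\Diamond s \lor s) is false.
      At s4: \neg (\Diamond s \lor s) is false.
      At s5: \neg (\Diamond s \lor s) is false.
      At s7: \neg (\Diamond s \lor s) is false.
    So \Diamond \neg (\Diamond s \lor s) is false at s5.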